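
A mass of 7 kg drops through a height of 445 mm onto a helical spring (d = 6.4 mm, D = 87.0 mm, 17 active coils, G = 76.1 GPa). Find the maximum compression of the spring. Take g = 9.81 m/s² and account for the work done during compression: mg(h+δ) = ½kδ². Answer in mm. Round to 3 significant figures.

261 mm

k = Gd⁴/(8D³N_a) = (76.1×10³)(6.4⁴)/(8·87.0³·17) = 1.4256 N/mm
W = mg = 7 × 9.81 = 68.67 N
½kδ² − Wδ − Wh = 0 → δ = (W + √(W² + 2kWh))/k
δ = (68.67 + √(4715.6 + 87129.4))/1.4256 = (68.67 + 303.06)/1.4256 = 260.75 mm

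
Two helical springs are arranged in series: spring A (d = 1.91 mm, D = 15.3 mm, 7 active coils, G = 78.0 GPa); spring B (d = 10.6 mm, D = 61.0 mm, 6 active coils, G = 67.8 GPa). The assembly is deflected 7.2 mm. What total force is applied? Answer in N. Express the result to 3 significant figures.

35.0 N

k_A = Gd⁴/(8D³N_a) = (78.0×10³)(1.91⁴)/(8·15.3³·7) = 5.1757 N/mm
k_B = Gd⁴/(8D³N_a) = (67.8×10³)(10.6⁴)/(8·61.0³·6) = 78.564 N/mm
Series: 1/k_eq = 1/5.1757 + 1/78.564 = 0.20594; k_eq = 4.8558 N/mm
F = k_eq·δ = 4.8558·7.2 = 34.962 N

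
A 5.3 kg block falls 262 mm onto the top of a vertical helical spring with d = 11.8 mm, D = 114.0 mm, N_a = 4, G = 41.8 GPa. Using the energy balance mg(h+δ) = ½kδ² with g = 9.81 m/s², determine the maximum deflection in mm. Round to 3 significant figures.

43.1 mm

k = Gd⁴/(8D³N_a) = (41.8×10³)(11.8⁴)/(8·114.0³·4) = 17.094 N/mm
W = mg = 5.3 × 9.81 = 51.993 N
½kδ² − Wδ − Wh = 0 → δ = (W + √(W² + 2kWh))/k
δ = (51.993 + √(2703.3 + 465710))/17.094 = (51.993 + 684.41)/17.094 = 43.08 mm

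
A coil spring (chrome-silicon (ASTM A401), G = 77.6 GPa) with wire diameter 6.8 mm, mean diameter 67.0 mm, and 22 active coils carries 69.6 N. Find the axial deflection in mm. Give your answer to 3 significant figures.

k = Gd⁴/(8D³N_a) = (77.6×10³)(6.8⁴)/(8·67.0³·22) = 3.1344 N/mm
δ = F/k = 69.6 / 3.1344 = 22.205 mm

22.2 mm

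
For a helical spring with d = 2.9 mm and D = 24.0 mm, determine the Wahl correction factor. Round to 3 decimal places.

C = D/d = 24.0/2.9 = 8.2759
K_W = (4C−1)/(4C−4) + 0.615/C = 32.103/29.103 + 0.0743 = 1.1774

1.177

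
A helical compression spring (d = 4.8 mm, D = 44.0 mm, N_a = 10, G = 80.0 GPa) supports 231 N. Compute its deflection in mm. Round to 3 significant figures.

k = Gd⁴/(8D³N_a) = (80.0×10³)(4.8⁴)/(8·44.0³·10) = 6.2317 N/mm
δ = F/k = 231 / 6.2317 = 37.069 mm

37.1 mm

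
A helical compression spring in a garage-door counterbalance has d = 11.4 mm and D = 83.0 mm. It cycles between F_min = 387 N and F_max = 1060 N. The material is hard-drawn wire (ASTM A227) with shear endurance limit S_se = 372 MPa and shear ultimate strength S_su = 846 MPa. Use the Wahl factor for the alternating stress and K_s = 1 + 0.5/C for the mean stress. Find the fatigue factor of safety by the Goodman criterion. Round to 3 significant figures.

3.50

C = D/d = 83.0/11.4 = 7.2807; K_W = (4C−1)/(4C−4)+0.615/C = 1.2039; K_s = 1+0.5/C = 1.0687
F_a = (F_max−F_min)/2 = 336.5 N; F_m = (F_max+F_min)/2 = 723.5 N
τ_a = K_W·8F_aD/(πd³) = 1.2039 × 48.005 = 57.793 MPa
τ_m = K_s·8F_mD/(πd³) = 1.0687 × 103.21 = 110.3 MPa
Goodman: 1/n_f = τ_a/S_se + τ_m/S_su = 57.793/372 + 110.3/846 = 0.15536 + 0.13038 = 0.28574
n_f = 1/0.28574 = 3.5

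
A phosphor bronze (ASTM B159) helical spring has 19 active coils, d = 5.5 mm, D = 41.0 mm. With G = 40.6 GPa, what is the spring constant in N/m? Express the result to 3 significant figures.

k = Gd⁴/(8D³N_a) = (40.6×10³ × 5.5⁴) / (8 × 41.0³ × 19)
  = 3.71515e+07 / 1.0476e+07 = 3.5464 N/mm = 3546.4 N/m

3550 N/m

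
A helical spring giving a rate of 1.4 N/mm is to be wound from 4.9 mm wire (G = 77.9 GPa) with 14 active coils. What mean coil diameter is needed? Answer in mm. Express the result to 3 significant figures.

D = (Gd⁴/(8N_a·k))^(1/3) = (77.9×10³·4.9⁴/(8·14·1.4))^(1/3)
  = (286402)^(1/3) = 65.9162 mm

65.9 mm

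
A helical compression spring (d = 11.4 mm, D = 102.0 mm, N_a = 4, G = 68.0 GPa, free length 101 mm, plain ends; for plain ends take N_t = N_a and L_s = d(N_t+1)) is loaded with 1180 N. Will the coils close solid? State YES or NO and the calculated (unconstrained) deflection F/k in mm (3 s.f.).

k = Gd⁴/(8D³N_a) = (68.0×10³)(11.4⁴)/(8·102.0³·4) = 33.82 N/mm
N_t = 4; L_s = 11.4·5 = 57 mm; δ_solid = L₀ − L_s = 101 − 57 = 44 mm
δ = F/k = 1180/33.82 = 34.89 mm
δ < δ_solid → spring does not go solid

NO, δ = 34.9 mm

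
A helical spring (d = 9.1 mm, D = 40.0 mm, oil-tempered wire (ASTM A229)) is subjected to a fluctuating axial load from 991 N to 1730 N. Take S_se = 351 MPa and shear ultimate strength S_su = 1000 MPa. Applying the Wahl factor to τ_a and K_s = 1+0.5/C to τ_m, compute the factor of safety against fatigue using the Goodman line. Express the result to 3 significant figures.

2.51

C = D/d = 40.0/9.1 = 4.3956; K_W = (4C−1)/(4C−4)+0.615/C = 1.3608; K_s = 1+0.5/C = 1.1138
F_a = (F_max−F_min)/2 = 369.5 N; F_m = (F_max+F_min)/2 = 1360.5 N
τ_a = K_W·8F_aD/(πd³) = 1.3608 × 49.945 = 67.964 MPa
τ_m = K_s·8F_mD/(πd³) = 1.1138 × 183.9 = 204.82 MPa
Goodman: 1/n_f = τ_a/S_se + τ_m/S_su = 67.964/351 + 204.82/1000 = 0.19363 + 0.20482 = 0.39845
n_f = 1/0.39845 = 2.51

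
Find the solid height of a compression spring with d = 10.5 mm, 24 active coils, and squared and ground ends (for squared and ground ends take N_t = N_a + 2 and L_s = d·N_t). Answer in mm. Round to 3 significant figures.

273 mm

squared and ground ends: N_t = N_a + 2 = 24 + 2 = 26
L_s = d·N_t = 10.5 × 26 = 273 mm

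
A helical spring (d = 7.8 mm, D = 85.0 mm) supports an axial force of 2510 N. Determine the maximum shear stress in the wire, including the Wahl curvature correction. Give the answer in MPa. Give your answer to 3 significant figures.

1300 MPa

Spring index C = D/d = 85.0/7.8 = 10.8974
K_W = (4C−1)/(4C−4) + 0.615/C = 42.590/39.590 + 0.0564 = 1.1322
τ₀ = 8FD/(πd³) = 8·2510·85.0/(π·7.8³) = 1.7068e+06/1490.8 = 1144.9 MPa
τ_max = K·τ₀ = 1.1322 × 1144.9 = 1296.2 MPa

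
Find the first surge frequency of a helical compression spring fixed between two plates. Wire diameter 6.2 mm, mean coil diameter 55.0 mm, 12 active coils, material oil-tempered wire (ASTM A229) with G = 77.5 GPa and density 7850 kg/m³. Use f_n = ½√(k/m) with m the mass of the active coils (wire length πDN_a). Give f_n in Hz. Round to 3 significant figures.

k = Gd⁴/(8D³N_a) = (77.5×10³)(6.2⁴)/(8·55.0³·12) = 7.1698 N/mm = 7169.8 N/m
Wire length L = πDN_a = π·55.0·12 = 2073.5 mm
m = ρ·(πd²/4)·L = 7850 × 30.191×10⁻⁶ m² × 2.0735 m = 0.4914 kg
f_n = ½√(k/m) = 0.5·√(7169.8/0.4914) = 0.5·√(14591) = 60.396 Hz

60.4 Hz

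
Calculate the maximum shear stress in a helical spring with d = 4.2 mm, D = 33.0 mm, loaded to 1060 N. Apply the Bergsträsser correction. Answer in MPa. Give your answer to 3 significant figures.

1410 MPa

Spring index C = D/d = 33.0/4.2 = 7.8571
K_B = (4C+2)/(4C−3) = 33.429/28.429 = 1.1759
τ₀ = 8FD/(πd³) = 8·1060·33.0/(π·4.2³) = 279840/232.75 = 1202.3 MPa
τ_max = K·τ₀ = 1.1759 × 1202.3 = 1413.8 MPa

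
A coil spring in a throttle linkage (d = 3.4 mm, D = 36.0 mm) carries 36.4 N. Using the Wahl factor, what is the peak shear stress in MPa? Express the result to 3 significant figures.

96.5 MPa

Spring index C = D/d = 36.0/3.4 = 10.5882
K_W = (4C−1)/(4C−4) + 0.615/C = 41.353/38.353 + 0.0581 = 1.1363
τ₀ = 8FD/(πd³) = 8·36.4·36.0/(π·3.4³) = 10483.2/123.48 = 84.9 MPa
τ_max = K·τ₀ = 1.1363 × 84.9 = 96.472 MPa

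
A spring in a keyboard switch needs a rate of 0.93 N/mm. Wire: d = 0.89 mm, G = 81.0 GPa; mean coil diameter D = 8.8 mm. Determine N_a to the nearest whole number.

10

N_a = Gd⁴/(8D³k) = (81.0×10³ × 0.89⁴)/(8 × 8.8³ × 0.93)
    = 50821.2 / 5070.15 = 10.02 → 10 coils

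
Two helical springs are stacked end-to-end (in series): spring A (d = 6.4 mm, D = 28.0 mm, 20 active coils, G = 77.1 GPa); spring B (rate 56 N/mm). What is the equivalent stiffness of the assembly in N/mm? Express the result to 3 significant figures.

k_A = Gd⁴/(8D³N_a) = (77.1×10³)(6.4⁴)/(8·28.0³·20) = 36.828 N/mm
Series: 1/k_eq = 1/36.828 + 1/56 = 0.04501; k_eq = 22.217 N/mm

22.2 N/mm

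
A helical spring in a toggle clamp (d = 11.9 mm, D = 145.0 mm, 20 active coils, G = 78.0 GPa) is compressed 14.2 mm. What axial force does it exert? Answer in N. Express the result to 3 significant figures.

45.5 N

k = Gd⁴/(8D³N_a) = (78.0×10³)(11.9⁴)/(8·145.0³·20) = 3.2067 N/mm
F = k·δ = 3.2067 × 14.2 = 45.535 N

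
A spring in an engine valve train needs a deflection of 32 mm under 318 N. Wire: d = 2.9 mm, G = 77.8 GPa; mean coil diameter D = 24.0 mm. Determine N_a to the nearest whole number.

Required rate k = F/δ = 318/32 = 9.9375 N/mm
N_a = Gd⁴/(8D³k) = (77.8×10³ × 2.9⁴)/(8 × 24.0³ × 9.9375)
    = 5.50265e+06 / 1.09901e+06 = 5.007 → 5 coils

5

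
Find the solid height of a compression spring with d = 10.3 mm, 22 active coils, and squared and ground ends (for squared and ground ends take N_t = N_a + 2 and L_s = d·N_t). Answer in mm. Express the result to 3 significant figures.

squared and ground ends: N_t = N_a + 2 = 22 + 2 = 24
L_s = d·N_t = 10.3 × 24 = 247.2 mm

247 mm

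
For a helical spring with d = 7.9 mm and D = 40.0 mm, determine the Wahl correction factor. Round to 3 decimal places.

1.306

C = D/d = 40.0/7.9 = 5.0633
K_W = (4C−1)/(4C−4) + 0.615/C = 19.253/16.253 + 0.1215 = 1.3060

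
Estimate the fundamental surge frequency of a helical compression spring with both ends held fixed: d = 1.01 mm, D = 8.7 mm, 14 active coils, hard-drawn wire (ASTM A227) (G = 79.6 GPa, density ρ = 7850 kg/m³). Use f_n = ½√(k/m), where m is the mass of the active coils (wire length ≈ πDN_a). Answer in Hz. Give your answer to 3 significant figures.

k = Gd⁴/(8D³N_a) = (79.6×10³)(1.01⁴)/(8·8.7³·14) = 1.1231 N/mm = 1123.1 N/m
Wire length L = πDN_a = π·8.7·14 = 382.65 mm
m = ρ·(πd²/4)·L = 7850 × 0.80118×10⁻⁶ m² × 0.38265 m = 0.0024066 kg
f_n = ½√(k/m) = 0.5·√(1123.1/0.0024066) = 0.5·√(4.6668e+05) = 341.57 Hz

342 Hz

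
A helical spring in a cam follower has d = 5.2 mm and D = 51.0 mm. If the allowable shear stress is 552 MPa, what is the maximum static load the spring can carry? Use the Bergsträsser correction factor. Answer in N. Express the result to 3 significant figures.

525 N

C = D/d = 51.0/5.2 = 9.8077
K_B = (4C+2)/(4C−3) = 41.231/36.231 = 1.1380
τ_max = K·8FD/(πd³) → F_max = τ_allow·πd³/(8DK)
F_max = 552·π·5.2³/(8·51.0·1.1380) = 2.4384e+05/464.31 = 525.16 N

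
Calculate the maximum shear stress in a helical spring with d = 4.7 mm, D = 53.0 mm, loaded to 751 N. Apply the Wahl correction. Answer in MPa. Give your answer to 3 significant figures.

Spring index C = D/d = 53.0/4.7 = 11.2766
K_W = (4C−1)/(4C−4) + 0.615/C = 44.106/41.106 + 0.0545 = 1.1275
τ₀ = 8FD/(πd³) = 8·751·53.0/(π·4.7³) = 318424/326.17 = 976.25 MPa
τ_max = K·τ₀ = 1.1275 × 976.25 = 1100.7 MPa

1100 MPa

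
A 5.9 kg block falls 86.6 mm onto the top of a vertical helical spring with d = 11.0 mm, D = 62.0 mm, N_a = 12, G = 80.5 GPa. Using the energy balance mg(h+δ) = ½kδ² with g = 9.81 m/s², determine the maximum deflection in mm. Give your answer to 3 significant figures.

k = Gd⁴/(8D³N_a) = (80.5×10³)(11.0⁴)/(8·62.0³·12) = 51.513 N/mm
W = mg = 5.9 × 9.81 = 57.879 N
½kδ² − Wδ − Wh = 0 → δ = (W + √(W² + 2kWh))/k
δ = (57.879 + √(3350 + 516404))/51.513 = (57.879 + 720.94)/51.513 = 15.119 mm

15.1 mm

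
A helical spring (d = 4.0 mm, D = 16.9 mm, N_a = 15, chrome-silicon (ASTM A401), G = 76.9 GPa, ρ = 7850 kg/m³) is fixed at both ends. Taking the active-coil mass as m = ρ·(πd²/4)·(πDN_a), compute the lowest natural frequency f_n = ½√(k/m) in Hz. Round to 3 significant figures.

329 Hz

k = Gd⁴/(8D³N_a) = (76.9×10³)(4.0⁴)/(8·16.9³·15) = 33.988 N/mm = 33988 N/m
Wire length L = πDN_a = π·16.9·15 = 796.39 mm
m = ρ·(πd²/4)·L = 7850 × 12.566×10⁻⁶ m² × 0.79639 m = 0.078561 kg
f_n = ½√(k/m) = 0.5·√(33988/0.078561) = 0.5·√(4.3263e+05) = 328.87 Hz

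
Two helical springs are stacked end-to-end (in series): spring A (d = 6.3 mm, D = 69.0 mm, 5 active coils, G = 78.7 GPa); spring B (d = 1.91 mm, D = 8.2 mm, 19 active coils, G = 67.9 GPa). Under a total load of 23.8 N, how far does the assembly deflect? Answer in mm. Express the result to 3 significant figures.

k_A = Gd⁴/(8D³N_a) = (78.7×10³)(6.3⁴)/(8·69.0³·5) = 9.4347 N/mm
k_B = Gd⁴/(8D³N_a) = (67.9×10³)(1.91⁴)/(8·8.2³·19) = 10.782 N/mm
Series: 1/k_eq = 1/9.4347 + 1/10.782 = 0.19873; k_eq = 5.0318 N/mm
δ = F/k_eq = 23.8/5.0318 = 4.7299 mm

4.73 mm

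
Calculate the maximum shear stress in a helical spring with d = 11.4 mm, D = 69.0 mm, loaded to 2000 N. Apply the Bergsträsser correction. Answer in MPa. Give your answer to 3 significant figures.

Spring index C = D/d = 69.0/11.4 = 6.0526
K_B = (4C+2)/(4C−3) = 26.211/21.211 = 1.2357
τ₀ = 8FD/(πd³) = 8·2000·69.0/(π·11.4³) = 1.104e+06/4654.4 = 237.19 MPa
τ_max = K·τ₀ = 1.2357 × 237.19 = 293.11 MPa

293 MPa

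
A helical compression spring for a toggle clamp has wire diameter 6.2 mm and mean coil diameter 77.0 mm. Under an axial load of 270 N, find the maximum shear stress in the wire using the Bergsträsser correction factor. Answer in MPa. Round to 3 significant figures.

246 MPa

Spring index C = D/d = 77.0/6.2 = 12.4194
K_B = (4C+2)/(4C−3) = 51.677/46.677 = 1.1071
τ₀ = 8FD/(πd³) = 8·270·77.0/(π·6.2³) = 166320/748.73 = 222.14 MPa
τ_max = K·τ₀ = 1.1071 × 222.14 = 245.93 MPa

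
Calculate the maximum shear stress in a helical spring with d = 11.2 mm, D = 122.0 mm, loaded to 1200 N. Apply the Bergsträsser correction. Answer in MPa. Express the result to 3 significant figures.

298 MPa

Spring index C = D/d = 122.0/11.2 = 10.8929
K_B = (4C+2)/(4C−3) = 45.571/40.571 = 1.1232
τ₀ = 8FD/(πd³) = 8·1200·122.0/(π·11.2³) = 1.1712e+06/4413.7 = 265.35 MPa
τ_max = K·τ₀ = 1.1232 × 265.35 = 298.06 MPa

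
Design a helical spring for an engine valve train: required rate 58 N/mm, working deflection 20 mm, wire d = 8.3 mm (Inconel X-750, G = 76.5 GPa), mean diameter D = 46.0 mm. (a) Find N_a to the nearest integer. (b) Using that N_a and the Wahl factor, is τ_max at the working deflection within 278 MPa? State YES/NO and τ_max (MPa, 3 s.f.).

N_a = Gd⁴/(8D³k) = (76.5×10³)(8.3⁴)/(8·46.0³·58) = 8.039 → N_a = 8
Actual rate k = Gd⁴/(8D³·8) = 58.28 N/mm
Working load F = kδ = 58.28·20 = 1165.6 N
C = 46.0/8.3 = 5.5422; K_W = (4C−1)/(4C−4)+0.615/C = 1.2761
τ_max = K_W·8FD/(πd³) = 1.2761·238.79 = 304.72 MPa
τ_max > 278 MPa → exceeds allowable

(a) 8 coils; (b) NO, τ_max = 305 MPa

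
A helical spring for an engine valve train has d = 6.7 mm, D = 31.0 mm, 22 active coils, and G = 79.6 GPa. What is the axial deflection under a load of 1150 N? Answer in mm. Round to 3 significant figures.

37.6 mm

k = Gd⁴/(8D³N_a) = (79.6×10³)(6.7⁴)/(8·31.0³·22) = 30.592 N/mm
δ = F/k = 1150 / 30.592 = 37.591 mm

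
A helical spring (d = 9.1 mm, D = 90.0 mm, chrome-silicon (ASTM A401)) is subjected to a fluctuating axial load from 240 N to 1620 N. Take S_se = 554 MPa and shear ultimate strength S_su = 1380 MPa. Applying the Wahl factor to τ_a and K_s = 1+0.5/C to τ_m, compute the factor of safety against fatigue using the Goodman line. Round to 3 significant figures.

1.54

C = D/d = 90.0/9.1 = 9.8901; K_W = (4C−1)/(4C−4)+0.615/C = 1.1465; K_s = 1+0.5/C = 1.0506
F_a = (F_max−F_min)/2 = 690 N; F_m = (F_max+F_min)/2 = 930 N
τ_a = K_W·8F_aD/(πd³) = 1.1465 × 209.85 = 240.6 MPa
τ_m = K_s·8F_mD/(πd³) = 1.0506 × 282.84 = 297.14 MPa
Goodman: 1/n_f = τ_a/S_se + τ_m/S_su = 240.6/554 + 297.14/1380 = 0.43430 + 0.21532 = 0.64962
n_f = 1/0.64962 = 1.539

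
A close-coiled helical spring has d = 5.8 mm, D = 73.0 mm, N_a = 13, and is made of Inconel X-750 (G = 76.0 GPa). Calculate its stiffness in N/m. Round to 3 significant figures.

k = Gd⁴/(8D³N_a) = (76.0×10³ × 5.8⁴) / (8 × 73.0³ × 13)
  = 8.60054e+07 / 4.04578e+07 = 2.1258 N/mm = 2125.8 N/m

2130 N/m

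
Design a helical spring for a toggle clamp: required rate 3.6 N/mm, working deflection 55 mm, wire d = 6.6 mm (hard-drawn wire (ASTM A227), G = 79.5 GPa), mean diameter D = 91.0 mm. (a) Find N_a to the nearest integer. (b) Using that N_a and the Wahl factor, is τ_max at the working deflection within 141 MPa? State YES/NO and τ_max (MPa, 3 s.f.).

N_a = Gd⁴/(8D³k) = (79.5×10³)(6.6⁴)/(8·91.0³·3.6) = 6.951 → N_a = 7
Actual rate k = Gd⁴/(8D³·7) = 3.5746 N/mm
Working load F = kδ = 3.5746·55 = 196.6 N
C = 91.0/6.6 = 13.7879; K_W = (4C−1)/(4C−4)+0.615/C = 1.1033
τ_max = K_W·8FD/(πd³) = 1.1033·158.47 = 174.83 MPa
τ_max > 141 MPa → exceeds allowable

(a) 7 coils; (b) NO, τ_max = 175 MPa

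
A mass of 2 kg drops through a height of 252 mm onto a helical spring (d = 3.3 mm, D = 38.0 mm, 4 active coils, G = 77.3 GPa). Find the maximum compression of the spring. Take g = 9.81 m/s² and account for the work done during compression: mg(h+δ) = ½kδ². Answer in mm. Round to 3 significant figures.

k = Gd⁴/(8D³N_a) = (77.3×10³)(3.3⁴)/(8·38.0³·4) = 5.2208 N/mm
W = mg = 2 × 9.81 = 19.62 N
½kδ² − Wδ − Wh = 0 → δ = (W + √(W² + 2kWh))/k
δ = (19.62 + √(384.94 + 51625.5))/5.2208 = (19.62 + 228.06)/5.2208 = 47.441 mm

47.4 mm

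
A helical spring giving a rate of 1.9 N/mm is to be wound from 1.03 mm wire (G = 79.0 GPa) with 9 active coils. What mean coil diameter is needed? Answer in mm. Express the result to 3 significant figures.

D = (Gd⁴/(8N_a·k))^(1/3) = (79.0×10³·1.03⁴/(8·9·1.9))^(1/3)
  = (649.965)^(1/3) = 8.6622 mm

8.66 mm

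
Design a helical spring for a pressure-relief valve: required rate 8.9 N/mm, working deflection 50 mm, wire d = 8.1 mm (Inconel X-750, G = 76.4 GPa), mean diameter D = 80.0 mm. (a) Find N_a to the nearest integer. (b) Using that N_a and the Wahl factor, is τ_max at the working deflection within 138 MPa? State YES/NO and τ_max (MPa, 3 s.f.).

N_a = Gd⁴/(8D³k) = (76.4×10³)(8.1⁴)/(8·80.0³·8.9) = 9.022 → N_a = 9
Actual rate k = Gd⁴/(8D³·9) = 8.9214 N/mm
Working load F = kδ = 8.9214·50 = 446.07 N
C = 80.0/8.1 = 9.8765; K_W = (4C−1)/(4C−4)+0.615/C = 1.1468
τ_max = K_W·8FD/(πd³) = 1.1468·170.99 = 196.09 MPa
τ_max > 138 MPa → exceeds allowable

(a) 9 coils; (b) NO, τ_max = 196 MPa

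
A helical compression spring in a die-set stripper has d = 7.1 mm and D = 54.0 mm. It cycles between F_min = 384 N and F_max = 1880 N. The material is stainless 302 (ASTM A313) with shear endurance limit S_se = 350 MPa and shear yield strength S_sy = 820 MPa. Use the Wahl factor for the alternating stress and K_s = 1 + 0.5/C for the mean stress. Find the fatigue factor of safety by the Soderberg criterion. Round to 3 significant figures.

C = D/d = 54.0/7.1 = 7.6056; K_W = (4C−1)/(4C−4)+0.615/C = 1.1944; K_s = 1+0.5/C = 1.0657
F_a = (F_max−F_min)/2 = 748 N; F_m = (F_max+F_min)/2 = 1132 N
τ_a = K_W·8F_aD/(πd³) = 1.1944 × 287.38 = 343.25 MPa
τ_m = K_s·8F_mD/(πd³) = 1.0657 × 434.92 = 463.51 MPa
Soderberg: 1/n_f = τ_a/S_se + τ_m/S_sy = 343.25/350 + 463.51/820 = 0.98071 + 0.56525 = 1.546
n_f = 1/1.546 = 0.6468

0.647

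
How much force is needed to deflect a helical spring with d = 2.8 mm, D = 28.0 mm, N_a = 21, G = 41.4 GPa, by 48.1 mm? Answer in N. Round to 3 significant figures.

k = Gd⁴/(8D³N_a) = (41.4×10³)(2.8⁴)/(8·28.0³·21) = 0.69 N/mm
F = k·δ = 0.69 × 48.1 = 33.189 N

33.2 N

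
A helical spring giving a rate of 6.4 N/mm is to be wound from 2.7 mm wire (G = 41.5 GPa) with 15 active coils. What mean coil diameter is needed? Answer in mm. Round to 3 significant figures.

14.2 mm

D = (Gd⁴/(8N_a·k))^(1/3) = (41.5×10³·2.7⁴/(8·15·6.4))^(1/3)
  = (2871.72)^(1/3) = 14.2139 mm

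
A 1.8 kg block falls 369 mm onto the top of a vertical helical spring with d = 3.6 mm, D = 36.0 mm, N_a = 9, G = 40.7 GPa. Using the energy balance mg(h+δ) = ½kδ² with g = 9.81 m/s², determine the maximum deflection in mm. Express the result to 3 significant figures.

89.2 mm

k = Gd⁴/(8D³N_a) = (40.7×10³)(3.6⁴)/(8·36.0³·9) = 2.035 N/mm
W = mg = 1.8 × 9.81 = 17.658 N
½kδ² − Wδ − Wh = 0 → δ = (W + √(W² + 2kWh))/k
δ = (17.658 + √(311.8 + 26519.3))/2.035 = (17.658 + 163.8)/2.035 = 89.17 mm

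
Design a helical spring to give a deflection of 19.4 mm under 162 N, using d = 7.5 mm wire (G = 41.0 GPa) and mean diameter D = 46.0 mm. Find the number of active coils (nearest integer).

20

Required rate k = F/δ = 162/19.4 = 8.3505 N/mm
N_a = Gd⁴/(8D³k) = (41.0×10³ × 7.5⁴)/(8 × 46.0³ × 8.3505)
    = 1.29727e+08 / 6.50245e+06 = 19.95 → 20 coils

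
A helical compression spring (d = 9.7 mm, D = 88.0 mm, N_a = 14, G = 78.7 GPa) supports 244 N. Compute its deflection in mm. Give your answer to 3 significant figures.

26.7 mm

k = Gd⁴/(8D³N_a) = (78.7×10³)(9.7⁴)/(8·88.0³·14) = 9.1284 N/mm
δ = F/k = 244 / 9.1284 = 26.73 mm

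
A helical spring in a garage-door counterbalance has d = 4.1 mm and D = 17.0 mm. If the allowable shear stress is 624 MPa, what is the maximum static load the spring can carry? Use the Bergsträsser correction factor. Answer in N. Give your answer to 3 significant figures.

C = D/d = 17.0/4.1 = 4.1463
K_B = (4C+2)/(4C−3) = 18.585/13.585 = 1.3680
τ_max = K·8FD/(πd³) → F_max = τ_allow·πd³/(8DK)
F_max = 624·π·4.1³/(8·17.0·1.3680) = 1.3511e+05/186.05 = 726.19 N

726 N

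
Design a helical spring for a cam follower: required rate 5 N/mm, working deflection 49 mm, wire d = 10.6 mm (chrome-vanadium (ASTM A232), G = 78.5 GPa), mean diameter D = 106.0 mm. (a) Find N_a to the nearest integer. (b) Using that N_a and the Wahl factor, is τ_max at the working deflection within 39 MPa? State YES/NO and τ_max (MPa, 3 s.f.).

(a) 21 coils; (b) NO, τ_max = 63.0 MPa

N_a = Gd⁴/(8D³k) = (78.5×10³)(10.6⁴)/(8·106.0³·5) = 20.8 → N_a = 21
Actual rate k = Gd⁴/(8D³·21) = 4.953 N/mm
Working load F = kδ = 4.953·49 = 242.7 N
C = 106.0/10.6 = 10.0000; K_W = (4C−1)/(4C−4)+0.615/C = 1.1448
τ_max = K_W·8FD/(πd³) = 1.1448·55.004 = 62.97 MPa
τ_max > 39 MPa → exceeds allowable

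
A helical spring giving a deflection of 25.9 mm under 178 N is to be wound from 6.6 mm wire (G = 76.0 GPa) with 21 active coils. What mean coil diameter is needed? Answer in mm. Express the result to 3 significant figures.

Required rate k = F/δ = 178/25.9 = 6.8726 N/mm
D = (Gd⁴/(8N_a·k))^(1/3) = (76.0×10³·6.6⁴/(8·21·6.8726))^(1/3)
  = (124899)^(1/3) = 49.9866 mm

50.0 mm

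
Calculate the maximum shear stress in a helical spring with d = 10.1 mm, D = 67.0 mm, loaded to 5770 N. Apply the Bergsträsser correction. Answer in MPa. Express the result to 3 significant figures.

Spring index C = D/d = 67.0/10.1 = 6.6337
K_B = (4C+2)/(4C−3) = 28.535/23.535 = 1.2125
τ₀ = 8FD/(πd³) = 8·5770·67.0/(π·10.1³) = 3.09272e+06/3236.8 = 955.49 MPa
τ_max = K·τ₀ = 1.2125 × 955.49 = 1158.5 MPa

1160 MPa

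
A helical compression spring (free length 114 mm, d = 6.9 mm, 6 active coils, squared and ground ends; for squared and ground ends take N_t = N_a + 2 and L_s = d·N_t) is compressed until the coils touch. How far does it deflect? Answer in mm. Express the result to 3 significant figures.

58.8 mm

N_t = 8; L_s = 6.9·8 = 55.2 mm
δ_solid = L₀ − L_s = 114 − 55.2 = 58.8 mm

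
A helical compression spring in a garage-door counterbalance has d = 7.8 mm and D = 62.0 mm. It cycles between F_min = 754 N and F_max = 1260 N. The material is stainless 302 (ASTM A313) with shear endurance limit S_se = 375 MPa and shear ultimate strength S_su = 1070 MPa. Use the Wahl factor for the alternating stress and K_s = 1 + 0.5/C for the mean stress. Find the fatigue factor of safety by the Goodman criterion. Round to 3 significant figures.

1.67

C = D/d = 62.0/7.8 = 7.9487; K_W = (4C−1)/(4C−4)+0.615/C = 1.1853; K_s = 1+0.5/C = 1.0629
F_a = (F_max−F_min)/2 = 253 N; F_m = (F_max+F_min)/2 = 1007 N
τ_a = K_W·8F_aD/(πd³) = 1.1853 × 84.172 = 99.77 MPa
τ_m = K_s·8F_mD/(πd³) = 1.0629 × 335.03 = 356.1 MPa
Goodman: 1/n_f = τ_a/S_se + τ_m/S_su = 99.77/375 + 356.1/1070 = 0.26605 + 0.33280 = 0.59886
n_f = 1/0.59886 = 1.67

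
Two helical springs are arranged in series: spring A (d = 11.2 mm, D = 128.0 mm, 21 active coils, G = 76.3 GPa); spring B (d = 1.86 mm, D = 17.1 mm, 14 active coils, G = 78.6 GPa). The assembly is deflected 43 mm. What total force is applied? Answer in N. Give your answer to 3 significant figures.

48.4 N

k_A = Gd⁴/(8D³N_a) = (76.3×10³)(11.2⁴)/(8·128.0³·21) = 3.4077 N/mm
k_B = Gd⁴/(8D³N_a) = (78.6×10³)(1.86⁴)/(8·17.1³·14) = 1.6798 N/mm
Series: 1/k_eq = 1/3.4077 + 1/1.6798 = 0.88875; k_eq = 1.1252 N/mm
F = k_eq·δ = 1.1252·43 = 48.383 N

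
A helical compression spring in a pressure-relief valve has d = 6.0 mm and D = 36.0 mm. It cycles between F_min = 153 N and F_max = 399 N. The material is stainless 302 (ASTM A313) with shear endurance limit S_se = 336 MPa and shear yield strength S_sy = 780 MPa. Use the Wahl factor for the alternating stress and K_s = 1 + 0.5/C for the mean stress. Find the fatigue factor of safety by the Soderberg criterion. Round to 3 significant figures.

C = D/d = 36.0/6.0 = 6.0000; K_W = (4C−1)/(4C−4)+0.615/C = 1.2525; K_s = 1+0.5/C = 1.0833
F_a = (F_max−F_min)/2 = 123 N; F_m = (F_max+F_min)/2 = 276 N
τ_a = K_W·8F_aD/(πd³) = 1.2525 × 52.203 = 65.384 MPa
τ_m = K_s·8F_mD/(πd³) = 1.0833 × 117.14 = 126.9 MPa
Soderberg: 1/n_f = τ_a/S_se + τ_m/S_sy = 65.384/336 + 126.9/780 = 0.19460 + 0.16269 = 0.35729
n_f = 1/0.35729 = 2.799

2.80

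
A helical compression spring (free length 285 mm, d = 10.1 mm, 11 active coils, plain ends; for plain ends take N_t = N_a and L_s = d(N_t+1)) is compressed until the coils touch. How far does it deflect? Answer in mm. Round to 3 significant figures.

N_t = 11; L_s = 10.1·12 = 121.2 mm
δ_solid = L₀ − L_s = 285 − 121.2 = 163.8 mm

164 mm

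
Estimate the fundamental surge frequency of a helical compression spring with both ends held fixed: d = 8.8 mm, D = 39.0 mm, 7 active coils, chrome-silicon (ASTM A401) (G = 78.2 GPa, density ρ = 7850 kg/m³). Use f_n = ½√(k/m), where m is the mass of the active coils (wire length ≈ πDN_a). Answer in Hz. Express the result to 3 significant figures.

k = Gd⁴/(8D³N_a) = (78.2×10³)(8.8⁴)/(8·39.0³·7) = 141.17 N/mm = 1.4117e+05 N/m
Wire length L = πDN_a = π·39.0·7 = 857.65 mm
m = ρ·(πd²/4)·L = 7850 × 60.821×10⁻⁶ m² × 0.85765 m = 0.40948 kg
f_n = ½√(k/m) = 0.5·√(1.4117e+05/0.40948) = 0.5·√(3.4476e+05) = 293.58 Hz

294 Hz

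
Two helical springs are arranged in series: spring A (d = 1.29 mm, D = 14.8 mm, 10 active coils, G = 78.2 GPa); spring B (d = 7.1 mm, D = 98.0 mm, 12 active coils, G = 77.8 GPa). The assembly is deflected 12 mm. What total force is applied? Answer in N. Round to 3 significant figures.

7.25 N

k_A = Gd⁴/(8D³N_a) = (78.2×10³)(1.29⁴)/(8·14.8³·10) = 0.83501 N/mm
k_B = Gd⁴/(8D³N_a) = (77.8×10³)(7.1⁴)/(8·98.0³·12) = 2.1881 N/mm
Series: 1/k_eq = 1/0.83501 + 1/2.1881 = 1.6546; k_eq = 0.60437 N/mm
F = k_eq·δ = 0.60437·12 = 7.2524 N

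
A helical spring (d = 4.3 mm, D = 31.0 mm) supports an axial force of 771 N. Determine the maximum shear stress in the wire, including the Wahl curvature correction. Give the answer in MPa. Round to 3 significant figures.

923 MPa

Spring index C = D/d = 31.0/4.3 = 7.2093
K_W = (4C−1)/(4C−4) + 0.615/C = 27.837/24.837 + 0.0853 = 1.2061
τ₀ = 8FD/(πd³) = 8·771·31.0/(π·4.3³) = 191208/249.78 = 765.51 MPa
τ_max = K·τ₀ = 1.2061 × 765.51 = 923.28 MPa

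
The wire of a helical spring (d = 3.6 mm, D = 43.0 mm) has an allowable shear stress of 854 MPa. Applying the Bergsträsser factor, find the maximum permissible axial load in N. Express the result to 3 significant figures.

327 N

C = D/d = 43.0/3.6 = 11.9444
K_B = (4C+2)/(4C−3) = 49.778/44.778 = 1.1117
τ_max = K·8FD/(πd³) → F_max = τ_allow·πd³/(8DK)
F_max = 854·π·3.6³/(8·43.0·1.1117) = 1.2517e+05/382.41 = 327.33 N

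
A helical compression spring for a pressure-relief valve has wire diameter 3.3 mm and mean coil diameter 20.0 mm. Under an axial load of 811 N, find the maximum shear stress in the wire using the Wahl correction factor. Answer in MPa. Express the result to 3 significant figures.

Spring index C = D/d = 20.0/3.3 = 6.0606
K_W = (4C−1)/(4C−4) + 0.615/C = 23.242/20.242 + 0.1015 = 1.2497
τ₀ = 8FD/(πd³) = 8·811·20.0/(π·3.3³) = 129760/112.9 = 1149.3 MPa
τ_max = K·τ₀ = 1.2497 × 1149.3 = 1436.3 MPa

1440 MPa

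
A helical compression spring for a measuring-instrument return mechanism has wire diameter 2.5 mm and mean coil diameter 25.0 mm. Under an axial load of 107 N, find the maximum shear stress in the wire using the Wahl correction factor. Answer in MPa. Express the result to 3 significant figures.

Spring index C = D/d = 25.0/2.5 = 10.0000
K_W = (4C−1)/(4C−4) + 0.615/C = 39.000/36.000 + 0.0615 = 1.1448
τ₀ = 8FD/(πd³) = 8·107·25.0/(π·2.5³) = 21400/49.087 = 435.96 MPa
τ_max = K·τ₀ = 1.1448 × 435.96 = 499.1 MPa

499 MPa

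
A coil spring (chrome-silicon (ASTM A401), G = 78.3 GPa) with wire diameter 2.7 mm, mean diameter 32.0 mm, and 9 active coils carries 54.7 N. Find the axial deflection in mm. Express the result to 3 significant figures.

k = Gd⁴/(8D³N_a) = (78.3×10³)(2.7⁴)/(8·32.0³·9) = 1.7637 N/mm
δ = F/k = 54.7 / 1.7637 = 31.014 mm

31.0 mm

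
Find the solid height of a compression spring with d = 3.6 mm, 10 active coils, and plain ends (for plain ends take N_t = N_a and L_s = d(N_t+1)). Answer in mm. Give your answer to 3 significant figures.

39.6 mm

plain ends: N_t = N_a = 10
L_s = d·(N_t+1) = 3.6 × 11 = 39.6 mm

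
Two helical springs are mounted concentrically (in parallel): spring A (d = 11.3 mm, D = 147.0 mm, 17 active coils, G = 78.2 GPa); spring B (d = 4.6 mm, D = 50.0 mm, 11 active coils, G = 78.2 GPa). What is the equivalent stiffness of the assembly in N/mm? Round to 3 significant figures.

k_A = Gd⁴/(8D³N_a) = (78.2×10³)(11.3⁴)/(8·147.0³·17) = 2.9514 N/mm
k_B = Gd⁴/(8D³N_a) = (78.2×10³)(4.6⁴)/(8·50.0³·11) = 3.1831 N/mm
Parallel: k_eq = 2.9514 + 3.1831 = 6.1345 N/mm

6.13 N/mm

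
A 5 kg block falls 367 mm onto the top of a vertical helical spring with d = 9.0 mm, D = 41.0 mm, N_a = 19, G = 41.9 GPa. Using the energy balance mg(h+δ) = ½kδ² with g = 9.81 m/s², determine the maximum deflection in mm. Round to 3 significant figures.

k = Gd⁴/(8D³N_a) = (41.9×10³)(9.0⁴)/(8·41.0³·19) = 26.242 N/mm
W = mg = 5 × 9.81 = 49.05 N
½kδ² − Wδ − Wh = 0 → δ = (W + √(W² + 2kWh))/k
δ = (49.05 + √(2405.9 + 944765))/26.242 = (49.05 + 973.23)/26.242 = 38.956 mm

39.0 mm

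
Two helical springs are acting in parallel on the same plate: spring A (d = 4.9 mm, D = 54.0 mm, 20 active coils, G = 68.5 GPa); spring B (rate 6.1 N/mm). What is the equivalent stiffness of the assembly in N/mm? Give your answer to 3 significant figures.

7.67 N/mm

k_A = Gd⁴/(8D³N_a) = (68.5×10³)(4.9⁴)/(8·54.0³·20) = 1.5674 N/mm
Parallel: k_eq = 1.5674 + 6.1 = 7.6674 N/mm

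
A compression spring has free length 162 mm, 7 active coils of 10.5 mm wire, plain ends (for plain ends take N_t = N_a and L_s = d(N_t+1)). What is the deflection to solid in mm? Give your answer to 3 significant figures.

78.0 mm

N_t = 7; L_s = 10.5·8 = 84 mm
δ_solid = L₀ − L_s = 162 − 84 = 78 mm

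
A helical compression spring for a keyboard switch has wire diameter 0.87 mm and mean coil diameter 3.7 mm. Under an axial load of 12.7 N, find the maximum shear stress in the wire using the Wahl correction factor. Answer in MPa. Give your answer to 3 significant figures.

250 MPa

Spring index C = D/d = 3.7/0.87 = 4.2529
K_W = (4C−1)/(4C−4) + 0.615/C = 16.011/13.011 + 0.1446 = 1.3752
τ₀ = 8FD/(πd³) = 8·12.7·3.7/(π·0.87³) = 375.92/2.0687 = 181.71 MPa
τ_max = K·τ₀ = 1.3752 × 181.71 = 249.89 MPa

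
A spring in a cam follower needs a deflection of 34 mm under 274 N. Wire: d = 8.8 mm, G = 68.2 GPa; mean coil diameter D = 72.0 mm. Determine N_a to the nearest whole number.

17

Required rate k = F/δ = 274/34 = 8.0588 N/mm
N_a = Gd⁴/(8D³k) = (68.2×10³ × 8.8⁴)/(8 × 72.0³ × 8.0588)
    = 4.08992e+08 / 2.40635e+07 = 17 → 17 coils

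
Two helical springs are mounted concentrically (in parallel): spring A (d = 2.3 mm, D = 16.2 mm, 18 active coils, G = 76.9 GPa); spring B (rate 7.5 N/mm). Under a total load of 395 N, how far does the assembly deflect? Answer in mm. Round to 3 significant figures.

35.9 mm

k_A = Gd⁴/(8D³N_a) = (76.9×10³)(2.3⁴)/(8·16.2³·18) = 3.515 N/mm
Parallel: k_eq = 3.515 + 7.5 = 11.015 N/mm
δ = F/k_eq = 395/11.015 = 35.86 mm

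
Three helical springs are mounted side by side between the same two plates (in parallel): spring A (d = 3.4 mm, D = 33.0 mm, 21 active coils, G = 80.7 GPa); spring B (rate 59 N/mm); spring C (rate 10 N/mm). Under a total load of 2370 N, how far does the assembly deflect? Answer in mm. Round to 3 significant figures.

33.5 mm

k_A = Gd⁴/(8D³N_a) = (80.7×10³)(3.4⁴)/(8·33.0³·21) = 1.7862 N/mm
Parallel: k_eq = 1.7862 + 59 + 10 = 70.786 N/mm
δ = F/k_eq = 2370/70.786 = 33.481 mm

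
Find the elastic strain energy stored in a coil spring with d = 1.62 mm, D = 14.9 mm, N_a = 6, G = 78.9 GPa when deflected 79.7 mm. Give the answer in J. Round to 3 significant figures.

10.9 J

k = Gd⁴/(8D³N_a) = (78.9×10³)(1.62⁴)/(8·14.9³·6) = 3.4224 N/mm
U = ½kδ² = 0.5 × 3.4224 × 79.7² = 10870 N·mm = 10.87 J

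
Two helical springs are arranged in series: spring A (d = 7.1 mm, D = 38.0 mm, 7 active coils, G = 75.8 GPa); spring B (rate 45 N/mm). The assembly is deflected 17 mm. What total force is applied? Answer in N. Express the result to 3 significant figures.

445 N

k_A = Gd⁴/(8D³N_a) = (75.8×10³)(7.1⁴)/(8·38.0³·7) = 62.685 N/mm
Series: 1/k_eq = 1/62.685 + 1/45 = 0.038175; k_eq = 26.195 N/mm
F = k_eq·δ = 26.195·17 = 445.32 N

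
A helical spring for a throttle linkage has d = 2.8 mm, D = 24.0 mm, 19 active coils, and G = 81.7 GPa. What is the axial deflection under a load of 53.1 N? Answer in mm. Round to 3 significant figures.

k = Gd⁴/(8D³N_a) = (81.7×10³)(2.8⁴)/(8·24.0³·19) = 2.3899 N/mm
δ = F/k = 53.1 / 2.3899 = 22.219 mm

22.2 mm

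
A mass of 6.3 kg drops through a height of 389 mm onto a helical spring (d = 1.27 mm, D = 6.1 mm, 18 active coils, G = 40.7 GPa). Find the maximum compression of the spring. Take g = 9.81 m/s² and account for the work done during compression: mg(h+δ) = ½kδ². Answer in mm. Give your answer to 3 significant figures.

142 mm

k = Gd⁴/(8D³N_a) = (40.7×10³)(1.27⁴)/(8·6.1³·18) = 3.2393 N/mm
W = mg = 6.3 × 9.81 = 61.803 N
½kδ² − Wδ − Wh = 0 → δ = (W + √(W² + 2kWh))/k
δ = (61.803 + √(3819.6 + 155757))/3.2393 = (61.803 + 399.47)/3.2393 = 142.4 mm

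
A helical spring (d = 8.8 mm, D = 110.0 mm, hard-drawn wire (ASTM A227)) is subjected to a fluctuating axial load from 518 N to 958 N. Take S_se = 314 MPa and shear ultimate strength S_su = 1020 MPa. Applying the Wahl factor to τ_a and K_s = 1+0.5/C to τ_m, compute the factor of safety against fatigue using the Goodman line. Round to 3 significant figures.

C = D/d = 110.0/8.8 = 12.5000; K_W = (4C−1)/(4C−4)+0.615/C = 1.1144; K_s = 1+0.5/C = 1.0400
F_a = (F_max−F_min)/2 = 220 N; F_m = (F_max+F_min)/2 = 738 N
τ_a = K_W·8F_aD/(πd³) = 1.1144 × 90.429 = 100.78 MPa
τ_m = K_s·8F_mD/(πd³) = 1.0400 × 303.35 = 315.48 MPa
Goodman: 1/n_f = τ_a/S_se + τ_m/S_su = 100.78/314 + 315.48/1020 = 0.32094 + 0.30930 = 0.63024
n_f = 1/0.63024 = 1.587

1.59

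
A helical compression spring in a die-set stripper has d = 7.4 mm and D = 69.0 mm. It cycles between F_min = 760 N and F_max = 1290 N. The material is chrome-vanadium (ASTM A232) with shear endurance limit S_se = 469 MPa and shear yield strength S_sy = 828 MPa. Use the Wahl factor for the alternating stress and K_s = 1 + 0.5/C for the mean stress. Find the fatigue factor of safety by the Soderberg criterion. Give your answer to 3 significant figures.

C = D/d = 69.0/7.4 = 9.3243; K_W = (4C−1)/(4C−4)+0.615/C = 1.1561; K_s = 1+0.5/C = 1.0536
F_a = (F_max−F_min)/2 = 265 N; F_m = (F_max+F_min)/2 = 1025 N
τ_a = K_W·8F_aD/(πd³) = 1.1561 × 114.91 = 132.84 MPa
τ_m = K_s·8F_mD/(πd³) = 1.0536 × 444.44 = 468.28 MPa
Soderberg: 1/n_f = τ_a/S_se + τ_m/S_sy = 132.84/469 + 468.28/828 = 0.28323 + 0.56555 = 0.84879
n_f = 1/0.84879 = 1.178

1.18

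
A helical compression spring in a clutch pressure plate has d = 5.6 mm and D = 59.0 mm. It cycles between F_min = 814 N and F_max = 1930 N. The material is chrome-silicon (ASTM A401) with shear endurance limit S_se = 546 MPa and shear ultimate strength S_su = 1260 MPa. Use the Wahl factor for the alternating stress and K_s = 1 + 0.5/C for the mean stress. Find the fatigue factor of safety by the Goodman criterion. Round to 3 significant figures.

0.508

C = D/d = 59.0/5.6 = 10.5357; K_W = (4C−1)/(4C−4)+0.615/C = 1.1370; K_s = 1+0.5/C = 1.0475
F_a = (F_max−F_min)/2 = 558 N; F_m = (F_max+F_min)/2 = 1372 N
τ_a = K_W·8F_aD/(πd³) = 1.1370 × 477.38 = 542.79 MPa
τ_m = K_s·8F_mD/(πd³) = 1.0475 × 1173.8 = 1229.5 MPa
Goodman: 1/n_f = τ_a/S_se + τ_m/S_su = 542.79/546 + 1229.5/1260 = 0.99412 + 0.97577 = 1.9699
n_f = 1/1.9699 = 0.5076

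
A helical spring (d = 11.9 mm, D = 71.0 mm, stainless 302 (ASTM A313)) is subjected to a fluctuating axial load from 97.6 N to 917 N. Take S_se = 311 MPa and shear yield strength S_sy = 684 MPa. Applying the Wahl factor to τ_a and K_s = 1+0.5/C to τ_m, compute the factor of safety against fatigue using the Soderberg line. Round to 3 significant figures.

C = D/d = 71.0/11.9 = 5.9664; K_W = (4C−1)/(4C−4)+0.615/C = 1.2541; K_s = 1+0.5/C = 1.0838
F_a = (F_max−F_min)/2 = 409.7 N; F_m = (F_max+F_min)/2 = 507.3 N
τ_a = K_W·8F_aD/(πd³) = 1.2541 × 43.957 = 55.126 MPa
τ_m = K_s·8F_mD/(πd³) = 1.0838 × 54.428 = 58.989 MPa
Soderberg: 1/n_f = τ_a/S_se + τ_m/S_sy = 55.126/311 + 58.989/684 = 0.17725 + 0.08624 = 0.26349
n_f = 1/0.26349 = 3.795

3.80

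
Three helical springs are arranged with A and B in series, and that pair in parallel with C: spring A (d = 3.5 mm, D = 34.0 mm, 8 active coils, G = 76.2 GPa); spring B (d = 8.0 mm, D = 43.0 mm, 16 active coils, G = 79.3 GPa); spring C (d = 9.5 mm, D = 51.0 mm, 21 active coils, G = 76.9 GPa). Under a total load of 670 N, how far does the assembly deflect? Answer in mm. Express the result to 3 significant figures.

k_A = Gd⁴/(8D³N_a) = (76.2×10³)(3.5⁴)/(8·34.0³·8) = 4.5458 N/mm
k_B = Gd⁴/(8D³N_a) = (79.3×10³)(8.0⁴)/(8·43.0³·16) = 31.917 N/mm
k_C = Gd⁴/(8D³N_a) = (76.9×10³)(9.5⁴)/(8·51.0³·21) = 28.106 N/mm
Springs A,B series: k_AB = 1/(1/4.5458+1/31.917) = 3.9791 N/mm; parallel with C: k_eq = 3.9791+28.106 = 32.085 N/mm
δ = F/k_eq = 670/32.085 = 20.882 mm

20.9 mm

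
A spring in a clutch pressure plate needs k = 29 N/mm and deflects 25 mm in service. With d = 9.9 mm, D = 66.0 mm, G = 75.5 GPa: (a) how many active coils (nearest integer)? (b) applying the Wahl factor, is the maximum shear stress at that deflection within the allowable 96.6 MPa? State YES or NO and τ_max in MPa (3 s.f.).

N_a = Gd⁴/(8D³k) = (75.5×10³)(9.9⁴)/(8·66.0³·29) = 10.87 → N_a = 11
Actual rate k = Gd⁴/(8D³·11) = 28.666 N/mm
Working load F = kδ = 28.666·25 = 716.66 N
C = 66.0/9.9 = 6.6667; K_W = (4C−1)/(4C−4)+0.615/C = 1.2246
τ_max = K_W·8FD/(πd³) = 1.2246·124.13 = 152.02 MPa
τ_max > 96.6 MPa → exceeds allowable

(a) 11 coils; (b) NO, τ_max = 152 MPa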